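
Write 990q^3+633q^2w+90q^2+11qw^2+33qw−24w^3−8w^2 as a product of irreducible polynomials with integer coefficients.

(11q+3w+1)(15q+8w)(6q−w)

Group: 6q(165q^2+133qw+15q+24w^2+8w) − w(165q^2+133qw+15q+24w^2+8w); both groups contain (165q^2+133qw+15q+24w^2+8w), so (6q−w) is a factor with cofactor 165q^2+133qw+15q+24w^2+8w.
The cofactor groups again: 165q^2+133qw+15q+24w^2+8w = 11q(15q+8w) + (3w+1)(15q+8w); both groups contain (15q+8w), giving (11q+3w+1)(15q+8w).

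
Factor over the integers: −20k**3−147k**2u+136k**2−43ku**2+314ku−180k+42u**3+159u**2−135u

Group: 4k(−5k**2−33ku+34k+14u**2+53u−45) + 3u(−5k**2−33ku+34k+14u**2+53u−45); both groups contain (−5k**2−33ku+34k+14u**2+53u−45), so (4k+3u) is a factor with cofactor −5k**2−33ku+34k+14u**2+53u−45.
The cofactor groups again: −5k**2−33ku+34k+14u**2+53u−45 = −5k(k+7u−5) + (2u+9)(k+7u−5); both groups contain (k+7u−5), giving −(5k−2u−9)(k+7u−5).

−(4k+3u)(5k−2u−9)(k+7u−5)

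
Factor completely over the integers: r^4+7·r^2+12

Substitute u = r^2 to get a quadratic in u, then factor.
r^2+4 is irreducible over ℤ (sum of squares).
r^2+3 is irreducible over ℤ (always positive, so no real roots).

(r^2+3)·(r^2+4)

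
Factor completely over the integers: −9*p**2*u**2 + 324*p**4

Every term has a factor of 9*p**2. Then 36*p**2 − u**2 = (6*p)² − (u)².

9*p**2*(6*p + u)*(6*p − u)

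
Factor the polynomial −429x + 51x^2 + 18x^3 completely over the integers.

Pull out the common factor 3x, then factor the remaining trinomial.

3x(2x + 13)(3x − 11)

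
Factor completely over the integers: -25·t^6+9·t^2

-t^2·(5·t^2+3)·(5·t^2-3)

Pull out the common factor t^2, leaving -25·t^4+9.
Recognize a difference of squares with the parts 3 and 5·t^2.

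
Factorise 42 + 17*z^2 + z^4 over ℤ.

Substitute u = z^2 to get a quadratic in u, then factor.
z^2 + 3 is irreducible over ℤ (always positive, so no real roots).
z^2 + 14 is irreducible over ℤ (always positive, so no real roots).

(z^2 + 14)*(z^2 + 3)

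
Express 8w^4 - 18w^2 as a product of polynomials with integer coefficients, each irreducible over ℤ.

2w^2(2w + 3)(2w - 3)

Pull out the common factor 2w^2; 4w^2 - 9 is a difference of squares.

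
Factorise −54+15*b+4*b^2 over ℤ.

(4*b−9)*(b+6)

Need a pair with product 4·(−54) = −216 and sum 15: that's −9 and 24.
Split the middle term: 4*b^2−9*b + 24*b−54 = b*(4*b−9) + 6*(4*b−9).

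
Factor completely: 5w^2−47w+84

(5w−12)(w−7)

Need a pair with product 5·84 = 420 and sum −47: that's −35 and −12.
Split the middle term: 5w^2−35w − 12w+84 = 5w(w−7) − 12(w−7).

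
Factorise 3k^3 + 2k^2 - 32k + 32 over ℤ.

(3k - 4)(k + 4)(k - 2)

Testing divisors of the constant over divisors of the leading coefficient, k = 4/3 is a root, so (3k - 4) is a factor; dividing leaves k^2 + 2k - 8.
The remaining quadratic factors as (k - 2)(k + 4).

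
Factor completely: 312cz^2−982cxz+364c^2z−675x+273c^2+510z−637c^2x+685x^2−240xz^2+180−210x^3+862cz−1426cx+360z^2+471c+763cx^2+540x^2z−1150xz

−(13c−10x+15)(7c−3x+6z+4)(7x−4z−3)

Group: 7x(−91c^2+109cx−78cz−157c−30x^2+60xz+85x−90z−60) + (−4z−3)(−91c^2+109cx−78cz−157c−30x^2+60xz+85x−90z−60); both groups contain (−91c^2+109cx−78cz−157c−30x^2+60xz+85x−90z−60), so (7x−4z−3) is a factor with cofactor −91c^2+109cx−78cz−157c−30x^2+60xz+85x−90z−60.
The cofactor groups again: −91c^2+109cx−78cz−157c−30x^2+60xz+85x−90z−60 = −13c(7c−3x+6z+4) + (10x−15)(7c−3x+6z+4); both groups contain (7c−3x+6z+4), giving −(13c−10x+15)(7c−3x+6z+4).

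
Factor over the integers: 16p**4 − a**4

Write as (4p**2)² − (a**2)², then factor 4p**2 − a**2 once more.

(2p − a)(2p + a)(4p**2 + a**2)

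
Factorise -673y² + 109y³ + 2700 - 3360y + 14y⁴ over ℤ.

Testing divisors of the constant over divisors of the leading coefficient, y = -9/2 is a root, so (2y + 9) is a factor; dividing leaves 7y³ + 23y² - 440y + 300.
Continuing, y = 5/7 is a root, giving the factor (7y - 5) and quotient y² + 4y - 60.
The remaining quadratic factors as (y + 10)(y - 6).

(2y + 9)(7y - 5)(y + 10)(y - 6)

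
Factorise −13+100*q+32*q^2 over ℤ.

(4*q+13)*(8*q−1)

Need a pair with product 32·(−13) = −416 and sum 100: that's 104 and −4.
Split the middle term: 32*q^2+104*q − 4*q−13 = 8*q*(4*q+13) − (4*q+13).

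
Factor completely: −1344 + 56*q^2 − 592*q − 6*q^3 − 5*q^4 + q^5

(q + 2)*(q + 4)*(q − 7)*(q^2 − 4*q + 24)

Trying the rational-root candidates, q = −4 is a root, so (q + 4) divides it; the quotient is q^4 − 9*q^3 + 30*q^2 − 64*q − 336.
Continuing, q = −2 is a root, giving the factor (q + 2) and quotient q^3 − 11*q^2 + 52*q − 168.
Next, q = 7 is a root, giving the factor (q − 7) and quotient q^2 − 4*q + 24.
The quadratic q^2 − 4*q + 24 has discriminant −80 < 0 and is irreducible over ℤ.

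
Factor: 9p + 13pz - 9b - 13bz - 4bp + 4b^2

Group: 4b(b - p) + (-13z - 9)(b - p); both groups contain (b - p).

(4b - 13z - 9)(b - p)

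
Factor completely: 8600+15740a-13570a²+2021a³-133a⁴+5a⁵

(5a+2)(a-10)(a-2)(a²-15a+215)

Testing divisors of the constant over divisors of the leading coefficient, a = 10 is a root, so (a-10) is a factor; dividing leaves 5a⁴-83a³+1191a²-1660a-860.
Then a = -2/5 is a root, giving the factor (5a+2) and quotient a³-17a²+245a-430.
Next, a = 2 is a root, so (a-2) is a factor; dividing leaves a²-15a+215.
The quadratic a²-15a+215 has discriminant -635 < 0 and is irreducible over ℤ.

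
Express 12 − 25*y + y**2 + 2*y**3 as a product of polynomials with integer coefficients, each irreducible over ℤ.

Among the possible rational roots, y = 3 is a root, giving the factor (y − 3) and quotient 2*y**2 + 7*y − 4.
The remaining quadratic factors as (2*y − 1)(y + 4).

(2*y − 1)*(y + 4)*(y − 3)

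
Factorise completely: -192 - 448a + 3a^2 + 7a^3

(7a + 3)(a + 8)(a - 8)

Trying the rational-root candidates, a = -3/7 is a root, giving the factor (7a + 3) and quotient a^2 - 64.
The remaining quadratic factors as (a - 8)(a + 8).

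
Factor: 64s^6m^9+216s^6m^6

8m^6s^6(2m+3)(4m^2-6m+9)

Factor out 8s^6m^6 first: what remains is 8m^3+27.
Recognize a sum of cubes with the parts 2m and 3.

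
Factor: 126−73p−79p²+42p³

(6p−7)(7p+9)(p−2)

Testing divisors of the constant over divisors of the leading coefficient, p = −9/7 is a root, so (7p+9) is a factor; dividing leaves 6p²−19p+14.
The remaining quadratic factors as (p−2)(6p−7).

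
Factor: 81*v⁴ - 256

(3*v)⁴ − (4)⁴ = ((3*v)² − (4)²)((3*v)² + (4)²); the first factor splits again, the second (9*v² + 16) is irreducible.

(3*v + 4)*(3*v - 4)*(9*v² + 16)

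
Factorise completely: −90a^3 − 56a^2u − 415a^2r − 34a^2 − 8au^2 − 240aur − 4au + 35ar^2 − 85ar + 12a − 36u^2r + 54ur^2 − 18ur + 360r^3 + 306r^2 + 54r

Group: 5a(−18a^2 − 4au − 65ar + 4a − 18ur + 72r^2 + 18r) + (2u + 5r + 3)(−18a^2 − 4au − 65ar + 4a − 18ur + 72r^2 + 18r); both groups contain (−18a^2 − 4au − 65ar + 4a − 18ur + 72r^2 + 18r), so (5a + 2u + 5r + 3) is a factor with cofactor −18a^2 − 4au − 65ar + 4a − 18ur + 72r^2 + 18r.
The cofactor groups again: −18a^2 − 4au − 65ar + 4a − 18ur + 72r^2 + 18r = −2a(9a + 2u − 8r − 2) − 9r(9a + 2u − 8r − 2); both groups contain (9a + 2u − 8r − 2), giving −(2a + 9r)(9a + 2u − 8r − 2).

−(2a + 9r)(5a + 2u + 5r + 3)(9a + 2u − 8r − 2)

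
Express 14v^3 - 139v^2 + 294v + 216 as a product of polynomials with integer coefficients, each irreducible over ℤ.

By the rational root theorem, v = -4/7 is a root, giving the factor (7v + 4) and quotient 2v^2 - 21v + 54.
The remaining quadratic factors as (2v - 9)(v - 6).

(2v - 9)(7v + 4)(v - 6)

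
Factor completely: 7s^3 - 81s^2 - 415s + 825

Testing divisors of the constant over divisors of the leading coefficient, s = 11/7 is a root, so (7s - 11) divides it; the quotient is s^2 - 10s - 75.
The remaining quadratic factors as (s - 15)(s + 5).

(7s - 11)(s + 5)(s - 15)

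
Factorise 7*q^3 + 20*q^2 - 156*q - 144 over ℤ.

(7*q + 6)*(q + 6)*(q - 4)

Trying the rational-root candidates, q = -6 is a root, so (q + 6) is a factor; dividing leaves 7*q^2 - 22*q - 24.
The remaining quadratic factors as (7*q + 6)(q - 4).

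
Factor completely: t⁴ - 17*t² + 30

Substitute u = t² to get a quadratic in u, then factor.
t² - 15 is irreducible over ℤ (15 is not a perfect square).
t² - 2 is irreducible over ℤ (2 is not a perfect square).

(t² - 15)*(t² - 2)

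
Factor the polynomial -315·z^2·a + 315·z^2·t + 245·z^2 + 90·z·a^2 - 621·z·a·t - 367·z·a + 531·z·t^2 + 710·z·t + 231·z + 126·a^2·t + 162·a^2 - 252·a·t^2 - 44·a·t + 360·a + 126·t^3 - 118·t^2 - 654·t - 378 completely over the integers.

Group: 7·z·(-45·z·a + 45·z·t + 35·z - 63·a·t - 81·a + 63·t^2 + 130·t + 63) + (-2·a + 2·t - 6)·(-45·z·a + 45·z·t + 35·z - 63·a·t - 81·a + 63·t^2 + 130·t + 63); both groups contain (-45·z·a + 45·z·t + 35·z - 63·a·t - 81·a + 63·t^2 + 130·t + 63), so (7·z - 2·a + 2·t - 6) is a factor with cofactor -45·z·a + 45·z·t + 35·z - 63·a·t - 81·a + 63·t^2 + 130·t + 63.
The cofactor groups again: -45·z·a + 45·z·t + 35·z - 63·a·t - 81·a + 63·t^2 + 130·t + 63 = -5·z·(9·a - 9·t - 7) + (-7·t - 9)·(9·a - 9·t - 7); both groups contain (9·a - 9·t - 7), giving -(5·z + 7·t + 9)·(9·a - 9·t - 7).

-(7·z - 2·a + 2·t - 6)·(5·z + 7·t + 9)·(9·a - 9·t - 7)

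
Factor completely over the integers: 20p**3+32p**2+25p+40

Group as (20p**3+25p) + (32p**2+40) = 5p(4p**2+5) + 8(4p**2+5).
Both groups share the factor (4p**2+5).

(5p+8)(4p**2+5)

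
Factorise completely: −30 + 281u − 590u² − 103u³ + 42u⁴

Testing divisors of the constant over divisors of the leading coefficient, u = −3 is a root, so (u + 3) divides it; the quotient is 42u³ − 229u² + 97u − 10.
Next, u = 5 is a root, giving the factor (u − 5) and quotient 42u² − 19u + 2.
The remaining quadratic factors as (6u − 1)(7u − 2).

(6u − 1)(7u − 2)(u + 3)(u − 5)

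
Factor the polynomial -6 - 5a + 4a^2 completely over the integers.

(4a + 3)(a - 2)

Need a pair with product 4·(-6) = -24 and sum -5: that's 3 and -8.
Split the middle term: 4a^2 + 3a - 8a - 6 = a(4a + 3) - 2(4a + 3).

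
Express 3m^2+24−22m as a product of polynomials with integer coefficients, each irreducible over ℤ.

(3m−4)(m−6)

Need a pair with product 3·24 = 72 and sum −22: that's −18 and −4.
Split the middle term: 3m^2−18m − 4m+24 = 3m(m−6) − 4(m−6).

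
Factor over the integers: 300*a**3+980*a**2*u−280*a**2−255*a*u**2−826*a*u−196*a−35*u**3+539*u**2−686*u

(10*a+u−14)*(15*a−5*u+7)*(2*a+7*u)

Group: 2*a*(150*a**2−35*a*u−140*a−5*u**2+77*u−98) + 7*u*(150*a**2−35*a*u−140*a−5*u**2+77*u−98); both groups contain (150*a**2−35*a*u−140*a−5*u**2+77*u−98), so (2*a+7*u) is a factor with cofactor 150*a**2−35*a*u−140*a−5*u**2+77*u−98.
The cofactor groups again: 150*a**2−35*a*u−140*a−5*u**2+77*u−98 = 10*a*(15*a−5*u+7) + (u−14)*(15*a−5*u+7); both groups contain (15*a−5*u+7), giving (10*a+u−14)*(15*a−5*u+7).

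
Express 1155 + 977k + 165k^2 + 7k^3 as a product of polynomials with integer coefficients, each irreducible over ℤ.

Among the possible rational roots, k = -11/7 is a root, so (7k + 11) is a factor; dividing leaves k^2 + 22k + 105.
The remaining quadratic factors as (k + 7)(k + 15).

(7k + 11)(k + 15)(k + 7)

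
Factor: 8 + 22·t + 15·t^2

(3·t + 2)·(5·t + 4)

Need a pair with product 15·8 = 120 and sum 22: that's 10 and 12.
Split the middle term: 15·t^2 + 10·t + 12·t + 8 = 5·t·(3·t + 2) + 4·(3·t + 2).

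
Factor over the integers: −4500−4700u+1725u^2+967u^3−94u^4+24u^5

By the rational root theorem, u = −9/4 is a root, so (4u+9) divides it; the quotient is 6u^4−37u^3+325u^2−300u−500.
Continuing, u = −5/6 is a root, giving the factor (6u+5) and quotient u^3−7u^2+60u−100.
Then u = 2 is a root, so (u−2) divides it; the quotient is u^2−5u+50.
The quadratic u^2−5u+50 has discriminant −175 < 0 and is irreducible over ℤ.

(4u+9)(6u+5)(u−2)(u^2−5u+50)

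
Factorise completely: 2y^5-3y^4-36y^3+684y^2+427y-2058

(2y-3)(y+2)(y+7)(y^2-9y+49)

Testing divisors of the constant over divisors of the leading coefficient, y = -2 is a root, giving the factor (y+2) and quotient 2y^4-7y^3-22y^2+728y-1029.
Then y = 3/2 is a root, so (2y-3) is a factor; dividing leaves y^3-2y^2-14y+343.
Then y = -7 is a root, giving the factor (y+7) and quotient y^2-9y+49.
The quadratic y^2-9y+49 has discriminant -115 < 0 and is irreducible over ℤ.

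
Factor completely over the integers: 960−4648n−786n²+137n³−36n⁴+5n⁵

Among the possible rational roots, n = 8 is a root, so (n−8) is a factor; dividing leaves 5n⁴+4n³+169n²+566n−120.
Continuing, n = 1/5 is a root, giving the factor (5n−1) and quotient n³+n²+34n+120.
Next, n = −3 is a root, so (n+3) divides it; the quotient is n²−2n+40.
The quadratic n²−2n+40 has discriminant −156 < 0 and is irreducible over ℤ.

(5n−1)(n+3)(n−8)(n²−2n+40)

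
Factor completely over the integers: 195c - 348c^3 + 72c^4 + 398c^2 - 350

Testing divisors of the constant over divisors of the leading coefficient, c = 5/2 is a root, giving the factor (2c - 5) and quotient 36c^3 - 84c^2 - 11c + 70.
Continuing, c = 7/6 is a root, giving the factor (6c - 7) and quotient 6c^2 - 7c - 10.
The remaining quadratic factors as (c - 2)(6c + 5).

(2c - 5)(6c + 5)(6c - 7)(c - 2)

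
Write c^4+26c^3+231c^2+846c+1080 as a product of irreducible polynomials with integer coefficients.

(c+12)(c+3)(c+5)(c+6)

Among the possible rational roots, c = -6 is a root, giving the factor (c+6) and quotient c^3+20c^2+111c+180.
Then c = -12 is a root, so (c+12) divides it; the quotient is c^2+8c+15.
The remaining quadratic factors as (c+3)(c+5).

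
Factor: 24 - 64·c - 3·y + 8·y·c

(8·c - 3)·(y - 8)

Group as (8·y·c - 3·y) + (-64·c + 24) = y·(8·c - 3) - 8·(8·c - 3).
Both groups share the factor (8·c - 3).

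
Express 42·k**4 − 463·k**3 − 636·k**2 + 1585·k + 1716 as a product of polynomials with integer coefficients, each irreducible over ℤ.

Trying the rational-root candidates, k = 12 is a root, giving the factor (k − 12) and quotient 42·k**3 + 41·k**2 − 144·k − 143.
Next, k = −1 is a root, so (k + 1) is a factor; dividing leaves 42·k**2 − k − 143.
The remaining quadratic factors as (6·k + 11)(7·k − 13).

(6·k + 11)·(7·k − 13)·(k + 1)·(k − 12)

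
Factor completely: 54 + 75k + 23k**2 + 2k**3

(2k + 9)(k + 1)(k + 6)

Testing divisors of the constant over divisors of the leading coefficient, k = -1 is a root, giving the factor (k + 1) and quotient 2k**2 + 21k + 54.
The remaining quadratic factors as (2k + 9)(k + 6).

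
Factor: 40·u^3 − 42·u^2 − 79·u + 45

Trying the rational-root candidates, u = 1/2 is a root, so (2·u − 1) divides it; the quotient is 20·u^2 − 11·u − 45.
The remaining quadratic factors as (4·u + 5)(5·u − 9).

(2·u − 1)·(4·u + 5)·(5·u − 9)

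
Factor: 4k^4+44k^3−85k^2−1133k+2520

Among the possible rational roots, k = 5/2 is a root, giving the factor (2k−5) and quotient 2k^3+27k^2+25k−504.
Continuing, k = −8 is a root, giving the factor (k+8) and quotient 2k^2+11k−63.
The remaining quadratic factors as (k+9)(2k−7).

(2k−5)(2k−7)(k+8)(k+9)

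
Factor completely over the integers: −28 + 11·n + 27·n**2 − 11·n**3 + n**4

(n + 1)·(n − 1)·(n − 4)·(n − 7)

By the rational root theorem, n = −1 is a root, so (n + 1) is a factor; dividing leaves n**3 − 12·n**2 + 39·n − 28.
Next, n = 4 is a root, so (n − 4) is a factor; dividing leaves n**2 − 8·n + 7.
The remaining quadratic factors as (n − 1)(n − 7).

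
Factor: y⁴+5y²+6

Substitute u = y² to get a quadratic in u, then factor.
y²+2 is irreducible over ℤ (always positive, so no real roots).
y²+3 is irreducible over ℤ (always positive, so no real roots).

(y²+2)(y²+3)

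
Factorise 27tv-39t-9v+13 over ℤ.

(3t-1)(9v-13)

Group as (27tv-39t) + (-9v+13) = 3t(9v-13) - (9v-13).
Both groups share the factor (9v-13).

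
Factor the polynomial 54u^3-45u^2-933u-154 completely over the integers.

By the rational root theorem, u = -1/6 is a root, giving the factor (6u+1) and quotient 9u^2-9u-154.
The remaining quadratic factors as (3u+11)(3u-14).

(3u+11)(3u-14)(6u+1)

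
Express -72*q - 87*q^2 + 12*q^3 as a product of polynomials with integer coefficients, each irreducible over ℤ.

Pull out the common factor 3*q, then factor the remaining trinomial.

3*q*(4*q + 3)*(q - 8)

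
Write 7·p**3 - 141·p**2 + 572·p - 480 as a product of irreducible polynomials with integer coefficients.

Among the possible rational roots, p = 4 is a root, giving the factor (p - 4) and quotient 7·p**2 - 113·p + 120.
The remaining quadratic factors as (p - 15)(7·p - 8).

(7·p - 8)·(p - 15)·(p - 4)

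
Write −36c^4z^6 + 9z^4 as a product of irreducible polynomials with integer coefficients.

−9z^4(2c^2z + 1)(2c^2z − 1)

Every term has a factor of 9z^4; factoring it out leaves −4c^4z^2 + 1.
Recognize a difference of squares with the parts 1 and 2c^2z.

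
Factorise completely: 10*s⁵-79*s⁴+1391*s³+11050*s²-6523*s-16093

Testing divisors of the constant over divisors of the leading coefficient, s = -11/2 is a root, so (2*s+11) is a factor; dividing leaves 5*s⁴-67*s³+1064*s²-327*s-1463.
Next, s = -1 is a root, so (s+1) divides it; the quotient is 5*s³-72*s²+1136*s-1463.
Then s = 7/5 is a root, so (5*s-7) is a factor; dividing leaves s²-13*s+209.
The quadratic s²-13*s+209 has discriminant -667 < 0 and is irreducible over ℤ.

(2*s+11)*(5*s-7)*(s+1)*(s²-13*s+209)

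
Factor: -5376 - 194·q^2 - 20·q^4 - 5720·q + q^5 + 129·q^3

Among the possible rational roots, q = -1 is a root, giving the factor (q + 1) and quotient q^4 - 21·q^3 + 150·q^2 - 344·q - 5376.
Then q = -4 is a root, so (q + 4) divides it; the quotient is q^3 - 25·q^2 + 250·q - 1344.
Then q = 14 is a root, so (q - 14) divides it; the quotient is q^2 - 11·q + 96.
The quadratic q^2 - 11·q + 96 has discriminant -263 < 0 and is irreducible over ℤ.

(q + 1)·(q + 4)·(q - 14)·(q^2 - 11·q + 96)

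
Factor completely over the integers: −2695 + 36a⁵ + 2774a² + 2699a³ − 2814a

Trying the rational-root candidates, a = 1 is a root, giving the factor (a − 1) and quotient 36a⁴ + 36a³ + 2735a² + 5509a + 2695.
Next, a = −7/6 is a root, so (6a + 7) is a factor; dividing leaves 6a³ − a² + 457a + 385.
Continuing, a = −5/6 is a root, so (6a + 5) is a factor; dividing leaves a² − a + 77.
The quadratic a² − a + 77 has discriminant −307 < 0 and is irreducible over ℤ.

(6a + 5)(6a + 7)(a − 1)(a² − a + 77)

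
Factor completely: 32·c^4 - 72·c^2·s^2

8·c^2·(2·c + 3·s)·(2·c - 3·s)

Every term has a factor of 8·c^2. Then 4·c^2 - 9·s^2 = (2·c)² − (3·s)².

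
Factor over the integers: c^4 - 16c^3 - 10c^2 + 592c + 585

Trying the rational-root candidates, c = 13 is a root, so (c - 13) is a factor; dividing leaves c^3 - 3c^2 - 49c - 45.
Then c = -1 is a root, so (c + 1) is a factor; dividing leaves c^2 - 4c - 45.
The remaining quadratic factors as (c - 9)(c + 5).

(c + 1)(c + 5)(c - 13)(c - 9)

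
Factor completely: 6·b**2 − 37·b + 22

Need a pair with product 6·22 = 132 and sum −37: that's −33 and −4.
Split the middle term: 6·b**2 − 33·b − 4·b + 22 = 3·b·(2·b − 11) − 2·(2·b − 11).

(2·b − 11)·(3·b − 2)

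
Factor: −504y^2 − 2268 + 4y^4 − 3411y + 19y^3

(4y + 3)(y + 7)(y + 9)(y − 12)

By the rational root theorem, y = −3/4 is a root, so (4y + 3) is a factor; dividing leaves y^3 + 4y^2 − 129y − 756.
Continuing, y = 12 is a root, giving the factor (y − 12) and quotient y^2 + 16y + 63.
The remaining quadratic factors as (y + 7)(y + 9).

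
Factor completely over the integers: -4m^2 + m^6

Pull out the common factor m^2, leaving m^4 - 4.
Recognize a difference of squares with the parts m^2 and 2.

m^2(m^2 + 2)(m^2 - 2)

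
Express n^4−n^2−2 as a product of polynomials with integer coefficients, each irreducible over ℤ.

(n^2+1)·(n^2−2)

Substitute u = n^2 to get a quadratic in u, then factor.
n^2+1 is irreducible over ℤ (sum of squares).
n^2−2 is irreducible over ℤ (2 is not a perfect square).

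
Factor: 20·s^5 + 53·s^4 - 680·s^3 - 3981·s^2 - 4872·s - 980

(4·s + 1)·(5·s + 7)·(s - 7)·(s^2 + 8·s + 20)

By the rational root theorem, s = -7/5 is a root, so (5·s + 7) divides it; the quotient is 4·s^4 + 5·s^3 - 143·s^2 - 596·s - 140.
Then s = -1/4 is a root, giving the factor (4·s + 1) and quotient s^3 + s^2 - 36·s - 140.
Then s = 7 is a root, so (s - 7) is a factor; dividing leaves s^2 + 8·s + 20.
The quadratic s^2 + 8·s + 20 has discriminant -16 < 0 and is irreducible over ℤ.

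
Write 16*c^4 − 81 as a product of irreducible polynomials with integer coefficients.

(2*c + 3)*(2*c − 3)*(4*c^2 + 9)

Write as (4*c^2)² − (9)², then factor 4*c^2 − 9 once more.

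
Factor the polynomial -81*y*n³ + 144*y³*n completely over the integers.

9*n*y*(4*y - 3*n)*(4*y + 3*n)

Factor out 9*y*n, leaving 16*y² - 9*n², which is a difference of two squares.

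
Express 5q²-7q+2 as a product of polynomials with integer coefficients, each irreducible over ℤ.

(5q-2)(q-1)

Need a pair with product 5·2 = 10 and sum -7: that's -5 and -2.
Split the middle term: 5q²-5q - 2q+2 = 5q(q-1) - 2(q-1).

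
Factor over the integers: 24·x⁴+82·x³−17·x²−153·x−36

Among the possible rational roots, x = −3/2 is a root, so (2·x+3) divides it; the quotient is 12·x³+23·x²−43·x−12.
Continuing, x = −3 is a root, so (x+3) is a factor; dividing leaves 12·x²−13·x−4.
The remaining quadratic factors as (4·x+1)(3·x−4).

(2·x+3)·(3·x−4)·(4·x+1)·(x+3)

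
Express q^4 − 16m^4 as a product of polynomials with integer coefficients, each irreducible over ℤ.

Difference of squares twice: with A = q and B = 2m, A⁴ − B⁴ = (A² − B²)(A² + B²), and A² − B² factors again.

(q − 2m)(q + 2m)(q^2 + 4m^2)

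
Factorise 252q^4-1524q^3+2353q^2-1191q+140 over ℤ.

(6q-1)(6q-7)(7q-5)(q-4)

Trying the rational-root candidates, q = 4 is a root, giving the factor (q-4) and quotient 252q^3-516q^2+289q-35.
Continuing, q = 5/7 is a root, so (7q-5) divides it; the quotient is 36q^2-48q+7.
The remaining quadratic factors as (6q-7)(6q-1).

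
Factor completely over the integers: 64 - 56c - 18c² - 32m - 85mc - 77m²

-(7m + 2c + 8)(11m + 9c - 8)

Group: -7m(11m + 9c - 8) + (-2c - 8)(11m + 9c - 8); both groups contain (11m + 9c - 8).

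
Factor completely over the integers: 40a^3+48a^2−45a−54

(5a+6)(8a^2−9)

Group as (40a^3−45a) + (48a^2−54) = 5a(8a^2−9) + 6(8a^2−9).
Both groups share the factor (8a^2−9).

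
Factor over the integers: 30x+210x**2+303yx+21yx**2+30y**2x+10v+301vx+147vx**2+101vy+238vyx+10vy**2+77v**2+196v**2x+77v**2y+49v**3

(7v+10y+7x+1)(7v+y+10)(v+3x)

Group: 7v(7v**2+vy+21vx+10v+3yx+30x) + (10y+7x+1)(7v**2+vy+21vx+10v+3yx+30x); both groups contain (7v**2+vy+21vx+10v+3yx+30x), so (7v+10y+7x+1) is a factor with cofactor 7v**2+vy+21vx+10v+3yx+30x.
The cofactor groups again: 7v**2+vy+21vx+10v+3yx+30x = 7v(v+3x) + (y+10)(v+3x); both groups contain (v+3x), giving (7v+y+10)(v+3x).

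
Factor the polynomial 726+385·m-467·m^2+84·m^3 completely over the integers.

Among the possible rational roots, m = -6/7 is a root, so (7·m+6) is a factor; dividing leaves 12·m^2-77·m+121.
The remaining quadratic factors as (4·m-11)(3·m-11).

(3·m-11)·(4·m-11)·(7·m+6)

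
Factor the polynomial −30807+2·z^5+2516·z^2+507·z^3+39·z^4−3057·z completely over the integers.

(2·z+9)·(z+7)·(z−3)·(z^2+11·z+163)

By the rational root theorem, z = 3 is a root, giving the factor (z−3) and quotient 2·z^4+45·z^3+642·z^2+4442·z+10269.
Then z = −7 is a root, so (z+7) is a factor; dividing leaves 2·z^3+31·z^2+425·z+1467.
Then z = −9/2 is a root, so (2·z+9) is a factor; dividing leaves z^2+11·z+163.
The quadratic z^2+11·z+163 has discriminant −531 < 0 and is irreducible over ℤ.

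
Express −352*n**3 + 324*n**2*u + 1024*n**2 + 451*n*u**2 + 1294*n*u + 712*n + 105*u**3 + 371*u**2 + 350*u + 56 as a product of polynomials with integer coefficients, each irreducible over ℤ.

Group: 8*n*(−44*n**2 + 57*n*u + 150*n + 35*u**2 + 77*u + 14) + (3*u + 4)*(−44*n**2 + 57*n*u + 150*n + 35*u**2 + 77*u + 14); both groups contain (−44*n**2 + 57*n*u + 150*n + 35*u**2 + 77*u + 14), so (8*n + 3*u + 4) is a factor with cofactor −44*n**2 + 57*n*u + 150*n + 35*u**2 + 77*u + 14.
The cofactor groups again: −44*n**2 + 57*n*u + 150*n + 35*u**2 + 77*u + 14 = −4*n*(11*n + 5*u + 1) + (7*u + 14)*(11*n + 5*u + 1); both groups contain (11*n + 5*u + 1), giving −(4*n − 7*u − 14)*(11*n + 5*u + 1).

−(11*n + 5*u + 1)*(4*n − 7*u − 14)*(8*n + 3*u + 4)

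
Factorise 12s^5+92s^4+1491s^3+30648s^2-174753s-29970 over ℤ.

Among the possible rational roots, s = -1/6 is a root, so (6s+1) divides it; the quotient is 2s^4+15s^3+246s^2+5067s-29970.
Continuing, s = 9/2 is a root, so (2s-9) divides it; the quotient is s^3+12s^2+177s+3330.
Continuing, s = -15 is a root, giving the factor (s+15) and quotient s^2-3s+222.
The quadratic s^2-3s+222 has discriminant -879 < 0 and is irreducible over ℤ.

(2s-9)(6s+1)(s+15)(s^2-3s+222)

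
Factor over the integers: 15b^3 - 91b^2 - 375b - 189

(3b + 7)(5b + 3)(b - 9)

Trying the rational-root candidates, b = -3/5 is a root, so (5b + 3) divides it; the quotient is 3b^2 - 20b - 63.
The remaining quadratic factors as (b - 9)(3b + 7).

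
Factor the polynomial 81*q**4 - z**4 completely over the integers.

(3*q)⁴ − (z)⁴ = ((3*q)² − (z)²)((3*q)² + (z)²); the first factor splits again, the second (9*q**2 + z**2) is irreducible.

(3*q + z)*(3*q - z)*(9*q**2 + z**2)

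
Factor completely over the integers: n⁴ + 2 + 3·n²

(n² + 1)·(n² + 2)

Substitute u = n² to get a quadratic in u, then factor.
n² + 1 is irreducible over ℤ (sum of squares).
n² + 2 is irreducible over ℤ (always positive, so no real roots).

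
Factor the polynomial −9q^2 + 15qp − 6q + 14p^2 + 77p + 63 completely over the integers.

−(3q − 7p − 7)(3q + 2p + 9)

Group: −3q(3q + 2p + 9) + (7p + 7)(3q + 2p + 9); both groups contain (3q + 2p + 9).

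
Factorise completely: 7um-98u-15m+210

(7u-15)(m-14)

Group as (7um-98u) + (-15m+210) = 7u(m-14) - 15(m-14).
Both groups share the factor (m-14).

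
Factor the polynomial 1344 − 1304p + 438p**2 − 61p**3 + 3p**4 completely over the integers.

Testing divisors of the constant over divisors of the leading coefficient, p = 7/3 is a root, so (3p − 7) divides it; the quotient is p**3 − 18p**2 + 104p − 192.
Next, p = 4 is a root, so (p − 4) divides it; the quotient is p**2 − 14p + 48.
The remaining quadratic factors as (p − 8)(p − 6).

(3p − 7)(p − 4)(p − 6)(p − 8)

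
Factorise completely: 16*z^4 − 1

(2*z + 1)*(2*z − 1)*(4*z^2 + 1)

(2*z)⁴ − (1)⁴ = ((2*z)² − (1)²)((2*z)² + (1)²); the first factor splits again, the second (4*z^2 + 1) is irreducible.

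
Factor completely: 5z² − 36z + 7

(5z − 1)(z − 7)

Need a pair with product 5·7 = 35 and sum −36: that's −35 and −1.
Split the middle term: 5z² − 35z − z + 7 = 5z(z − 7) − (z − 7).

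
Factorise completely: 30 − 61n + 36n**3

Testing divisors of the constant over divisors of the leading coefficient, n = 2/3 is a root, so (3n − 2) divides it; the quotient is 12n**2 + 8n − 15.
The remaining quadratic factors as (6n − 5)(2n + 3).

(2n + 3)(3n − 2)(6n − 5)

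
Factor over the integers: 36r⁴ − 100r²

4r²(3r + 5)(3r − 5)

Pull out the common factor 4r²; 9r² − 25 is a difference of squares.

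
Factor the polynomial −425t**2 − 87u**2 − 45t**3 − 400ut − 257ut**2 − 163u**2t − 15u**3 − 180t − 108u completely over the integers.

−(3u + 5t)(u + 9t + 4)(5u + t + 9)

Group: u(−15u**2 − 28ut − 27u − 5t**2 − 45t) + (9t + 4)(−15u**2 − 28ut − 27u − 5t**2 − 45t); both groups contain (−15u**2 − 28ut − 27u − 5t**2 − 45t), so (u + 9t + 4) is a factor with cofactor −15u**2 − 28ut − 27u − 5t**2 − 45t.
The cofactor groups again: −15u**2 − 28ut − 27u − 5t**2 − 45t = −3u(5u + t + 9) − 5t(5u + t + 9); both groups contain (5u + t + 9), giving −(3u + 5t)(5u + t + 9).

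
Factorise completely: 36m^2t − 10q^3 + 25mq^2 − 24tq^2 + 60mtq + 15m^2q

(3m − q)(12t + 5q)(m + 2q)

Group: 3m(12mt + 5mq + 24tq + 10q^2) − q(12mt + 5mq + 24tq + 10q^2); both groups contain (12mt + 5mq + 24tq + 10q^2), so (3m − q) is a factor with cofactor 12mt + 5mq + 24tq + 10q^2.
The cofactor groups again: 12mt + 5mq + 24tq + 10q^2 = m(12t + 5q) + 2q(12t + 5q); both groups contain (12t + 5q), giving (m + 2q)(12t + 5q).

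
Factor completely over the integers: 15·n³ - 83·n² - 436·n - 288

(3·n + 8)·(5·n + 4)·(n - 9)

By the rational root theorem, n = 9 is a root, so (n - 9) divides it; the quotient is 15·n² + 52·n + 32.
The remaining quadratic factors as (5·n + 4)(3·n + 8).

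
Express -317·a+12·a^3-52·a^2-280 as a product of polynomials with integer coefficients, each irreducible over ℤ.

Testing divisors of the constant over divisors of the leading coefficient, a = -5/2 is a root, so (2·a+5) is a factor; dividing leaves 6·a^2-41·a-56.
The remaining quadratic factors as (6·a+7)(a-8).

(2·a+5)·(6·a+7)·(a-8)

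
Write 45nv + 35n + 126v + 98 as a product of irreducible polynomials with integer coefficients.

(5n + 14)(9v + 7)

Group as (45nv + 35n) + (126v + 98) = 5n(9v + 7) + 14(9v + 7).
Both groups share the factor (9v + 7).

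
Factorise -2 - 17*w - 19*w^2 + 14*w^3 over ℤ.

(2*w + 1)*(7*w + 1)*(w - 2)

Among the possible rational roots, w = 2 is a root, so (w - 2) divides it; the quotient is 14*w^2 + 9*w + 1.
The remaining quadratic factors as (7*w + 1)(2*w + 1).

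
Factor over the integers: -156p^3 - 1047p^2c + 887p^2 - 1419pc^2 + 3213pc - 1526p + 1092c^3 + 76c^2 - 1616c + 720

-(13p - 7c - 10)(3p + 12c - 8)(4p + 13c - 9)

Group: 4p(-39p^2 - 135pc + 134p + 84c^2 + 64c - 80) + (13c - 9)(-39p^2 - 135pc + 134p + 84c^2 + 64c - 80); both groups contain (-39p^2 - 135pc + 134p + 84c^2 + 64c - 80), so (4p + 13c - 9) is a factor with cofactor -39p^2 - 135pc + 134p + 84c^2 + 64c - 80.
The cofactor groups again: -39p^2 - 135pc + 134p + 84c^2 + 64c - 80 = -3p(13p - 7c - 10) + (-12c + 8)(13p - 7c - 10); both groups contain (13p - 7c - 10), giving -(3p + 12c - 8)(13p - 7c - 10).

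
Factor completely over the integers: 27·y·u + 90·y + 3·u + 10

Group as (27·y·u + 90·y) + (3·u + 10) = 9·y·(3·u + 10) + (3·u + 10).
Both groups share the factor (3·u + 10).

(3·u + 10)·(9·y + 1)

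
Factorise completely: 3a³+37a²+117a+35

Among the possible rational roots, a = -1/3 is a root, giving the factor (3a+1) and quotient a²+12a+35.
The remaining quadratic factors as (a+7)(a+5).

(3a+1)(a+5)(a+7)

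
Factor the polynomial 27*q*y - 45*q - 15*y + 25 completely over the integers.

Group as (27*q*y - 45*q) + (-15*y + 25) = 9*q*(3*y - 5) - 5*(3*y - 5).
Both groups share the factor (3*y - 5).

(3*y - 5)*(9*q - 5)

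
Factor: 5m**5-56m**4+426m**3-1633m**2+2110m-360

(5m-1)(m-2)(m-4)(m**2-5m+45)

By the rational root theorem, m = 1/5 is a root, so (5m-1) is a factor; dividing leaves m**4-11m**3+83m**2-310m+360.
Continuing, m = 2 is a root, so (m-2) is a factor; dividing leaves m**3-9m**2+65m-180.
Continuing, m = 4 is a root, giving the factor (m-4) and quotient m**2-5m+45.
The quadratic m**2-5m+45 has discriminant -155 < 0 and is irreducible over ℤ.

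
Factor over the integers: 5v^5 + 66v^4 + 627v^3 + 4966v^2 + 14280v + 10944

Among the possible rational roots, v = -3 is a root, giving the factor (v + 3) and quotient 5v^4 + 51v^3 + 474v^2 + 3544v + 3648.
Continuing, v = -6/5 is a root, giving the factor (5v + 6) and quotient v^3 + 9v^2 + 84v + 608.
Continuing, v = -8 is a root, so (v + 8) divides it; the quotient is v^2 + v + 76.
The quadratic v^2 + v + 76 has discriminant -303 < 0 and is irreducible over ℤ.

(5v + 6)(v + 3)(v + 8)(v^2 + v + 76)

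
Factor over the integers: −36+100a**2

Factor out 4, leaving 25a**2−9, which is a difference of two squares.

4(5a+3)(5a−3)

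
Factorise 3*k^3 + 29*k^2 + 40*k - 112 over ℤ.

(3*k - 4)*(k + 4)*(k + 7)

Trying the rational-root candidates, k = -4 is a root, so (k + 4) divides it; the quotient is 3*k^2 + 17*k - 28.
The remaining quadratic factors as (k + 7)(3*k - 4).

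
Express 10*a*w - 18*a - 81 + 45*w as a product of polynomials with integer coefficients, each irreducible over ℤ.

Group as (10*a*w - 18*a) + (45*w - 81) = 2*a*(5*w - 9) + 9*(5*w - 9).
Both groups share the factor (5*w - 9).

(2*a + 9)*(5*w - 9)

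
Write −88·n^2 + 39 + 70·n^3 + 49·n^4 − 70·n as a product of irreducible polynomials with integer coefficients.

Testing divisors of the constant over divisors of the leading coefficient, n = −13/7 is a root, so (7·n + 13) is a factor; dividing leaves 7·n^3 − 3·n^2 − 7·n + 3.
Next, n = 1 is a root, so (n − 1) is a factor; dividing leaves 7·n^2 + 4·n − 3.
The remaining quadratic factors as (n + 1)(7·n − 3).

(7·n + 13)·(7·n − 3)·(n + 1)·(n − 1)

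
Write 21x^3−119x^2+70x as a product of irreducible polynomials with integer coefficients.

7x(3x−2)(x−5)

Pull out the common factor 7x, then factor the remaining trinomial.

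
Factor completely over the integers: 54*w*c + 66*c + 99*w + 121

(6*c + 11)*(9*w + 11)

Group as (54*w*c + 99*w) + (66*c + 121) = 9*w*(6*c + 11) + 11*(6*c + 11).
Both groups share the factor (6*c + 11).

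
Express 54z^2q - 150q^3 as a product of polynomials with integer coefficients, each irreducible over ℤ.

6q(3z - 5q)(3z + 5q)

Pull out the common factor 6q; 9z^2 - 25q^2 is a difference of squares.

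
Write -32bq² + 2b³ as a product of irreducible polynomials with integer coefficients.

2b(b + 4q)(b - 4q)

Factor out 2b, leaving b² - 16q², which is a difference of two squares.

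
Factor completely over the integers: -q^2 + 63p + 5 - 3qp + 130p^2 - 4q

-(q - 10p - 1)(q + 13p + 5)

Group: -q(q - 10p - 1) + (-13p - 5)(q - 10p - 1); both groups contain (q - 10p - 1).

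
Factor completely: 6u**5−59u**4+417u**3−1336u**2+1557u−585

(6u−5)(u−1)(u−3)(u**2−5u+39)

Testing divisors of the constant over divisors of the leading coefficient, u = 5/6 is a root, so (6u−5) divides it; the quotient is u**4−9u**3+62u**2−171u+117.
Then u = 3 is a root, so (u−3) is a factor; dividing leaves u**3−6u**2+44u−39.
Next, u = 1 is a root, so (u−1) is a factor; dividing leaves u**2−5u+39.
The quadratic u**2−5u+39 has discriminant −131 < 0 and is irreducible over ℤ.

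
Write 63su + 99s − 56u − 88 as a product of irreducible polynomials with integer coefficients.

Group as (63su + 99s) + (−56u − 88) = 9s(7u + 11) − 8(7u + 11).
Both groups share the factor (7u + 11).

(7u + 11)(9s − 8)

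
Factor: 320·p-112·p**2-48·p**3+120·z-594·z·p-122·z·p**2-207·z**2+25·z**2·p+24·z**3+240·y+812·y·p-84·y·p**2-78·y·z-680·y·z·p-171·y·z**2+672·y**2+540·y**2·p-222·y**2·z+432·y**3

(9·y-8·z-3·p+5)·(8·y-z+2·p+8)·(6·y+3·z+8·p)

Group: 6·y·(72·y**2-73·y·z-6·y·p+112·y+8·z**2-13·z·p-69·z-6·p**2-14·p+40) + (3·z+8·p)·(72·y**2-73·y·z-6·y·p+112·y+8·z**2-13·z·p-69·z-6·p**2-14·p+40); both groups contain (72·y**2-73·y·z-6·y·p+112·y+8·z**2-13·z·p-69·z-6·p**2-14·p+40), so (6·y+3·z+8·p) is a factor with cofactor 72·y**2-73·y·z-6·y·p+112·y+8·z**2-13·z·p-69·z-6·p**2-14·p+40.
The cofactor groups again: 72·y**2-73·y·z-6·y·p+112·y+8·z**2-13·z·p-69·z-6·p**2-14·p+40 = 8·y·(9·y-8·z-3·p+5) + (-z+2·p+8)·(9·y-8·z-3·p+5); both groups contain (9·y-8·z-3·p+5), giving (8·y-z+2·p+8)·(9·y-8·z-3·p+5).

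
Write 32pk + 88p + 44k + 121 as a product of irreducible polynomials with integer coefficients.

Group as (32pk + 88p) + (44k + 121) = 8p(4k + 11) + 11(4k + 11).
Both groups share the factor (4k + 11).

(4k + 11)(8p + 11)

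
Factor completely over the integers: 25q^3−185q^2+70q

5q(5q−2)(q−7)

Pull out the common factor 5q, then factor the remaining trinomial.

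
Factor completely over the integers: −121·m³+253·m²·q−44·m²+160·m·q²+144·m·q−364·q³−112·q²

−(11·m+13·q+4)·(11·m−14·q)·(m−2·q)

Group: m·(−121·m²+11·m·q−44·m+182·q²+56·q) − 2·q·(−121·m²+11·m·q−44·m+182·q²+56·q); both groups contain (−121·m²+11·m·q−44·m+182·q²+56·q), so (m−2·q) is a factor with cofactor −121·m²+11·m·q−44·m+182·q²+56·q.
The cofactor groups again: −121·m²+11·m·q−44·m+182·q²+56·q = −11·m·(11·m+13·q+4) + 14·q·(11·m+13·q+4); both groups contain (11·m+13·q+4), giving −(11·m−14·q)·(11·m+13·q+4).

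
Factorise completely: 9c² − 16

(3c + 4)(3c − 4)

Need a pair with product 9·(−16) = −144 and sum 0: that's −12 and 12.
Split the middle term: 9c² − 12c + 12c − 16 = 3c(3c − 4) + 4(3c − 4).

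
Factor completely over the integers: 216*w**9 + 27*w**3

27*w**3*(2*w**2 + 1)*(4*w**4 - 2*w**2 + 1)

Pull out the common factor 27*w**3, leaving 8*w**6 + 1.
Recognize a sum of cubes with the parts 2*w**2 and 1.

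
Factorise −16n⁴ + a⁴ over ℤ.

(a + 2n)(a − 2n)(a² + 4n²)

(a)⁴ − (2n)⁴ = ((a)² − (2n)²)((a)² + (2n)²); the first factor splits again, the second (a² + 4n²) is irreducible.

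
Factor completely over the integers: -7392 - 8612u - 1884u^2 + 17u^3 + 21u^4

(3u + 14)(7u + 8)(u + 6)(u - 11)

Trying the rational-root candidates, u = -8/7 is a root, giving the factor (7u + 8) and quotient 3u^3 - u^2 - 268u - 924.
Next, u = -14/3 is a root, so (3u + 14) divides it; the quotient is u^2 - 5u - 66.
The remaining quadratic factors as (u - 11)(u + 6).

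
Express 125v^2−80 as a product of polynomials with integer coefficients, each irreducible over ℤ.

5(5v+4)(5v−4)

Pull out the common factor 5; 25v^2−16 is a difference of squares.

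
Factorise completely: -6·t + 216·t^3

6·t·(6·t + 1)·(6·t - 1)

Every term has a factor of 6·t. Then 36·t^2 - 1 = (6·t)² − (1)².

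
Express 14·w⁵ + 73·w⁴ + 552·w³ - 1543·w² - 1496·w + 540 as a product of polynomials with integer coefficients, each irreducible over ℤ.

Testing divisors of the constant over divisors of the leading coefficient, w = 2/7 is a root, so (7·w - 2) divides it; the quotient is 2·w⁴ + 11·w³ + 82·w² - 197·w - 270.
Then w = 5/2 is a root, giving the factor (2·w - 5) and quotient w³ + 8·w² + 61·w + 54.
Continuing, w = -1 is a root, so (w + 1) divides it; the quotient is w² + 7·w + 54.
The quadratic w² + 7·w + 54 has discriminant -167 < 0 and is irreducible over ℤ.

(2·w - 5)·(7·w - 2)·(w + 1)·(w² + 7·w + 54)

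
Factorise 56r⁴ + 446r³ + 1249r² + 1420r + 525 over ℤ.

(2r + 5)(4r + 7)(7r + 5)(r + 3)

Among the possible rational roots, r = -7/4 is a root, so (4r + 7) is a factor; dividing leaves 14r³ + 87r² + 160r + 75.
Next, r = -3 is a root, so (r + 3) is a factor; dividing leaves 14r² + 45r + 25.
The remaining quadratic factors as (2r + 5)(7r + 5).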